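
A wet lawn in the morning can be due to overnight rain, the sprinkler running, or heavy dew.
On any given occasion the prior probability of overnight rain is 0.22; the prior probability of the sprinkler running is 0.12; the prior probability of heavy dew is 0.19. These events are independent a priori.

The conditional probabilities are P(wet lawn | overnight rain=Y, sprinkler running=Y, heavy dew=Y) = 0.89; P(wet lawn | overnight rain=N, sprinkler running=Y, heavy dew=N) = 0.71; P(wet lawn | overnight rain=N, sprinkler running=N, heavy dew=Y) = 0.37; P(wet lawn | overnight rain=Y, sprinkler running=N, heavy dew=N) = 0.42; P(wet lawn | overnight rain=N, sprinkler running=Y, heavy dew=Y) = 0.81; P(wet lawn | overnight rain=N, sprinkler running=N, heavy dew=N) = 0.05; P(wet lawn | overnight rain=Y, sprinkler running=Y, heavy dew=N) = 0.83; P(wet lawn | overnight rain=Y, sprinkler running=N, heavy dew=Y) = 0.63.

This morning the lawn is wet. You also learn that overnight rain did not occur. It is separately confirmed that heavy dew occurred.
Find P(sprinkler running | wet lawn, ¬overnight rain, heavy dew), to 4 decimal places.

P(sprinkler running | wet lawn, ¬overnight rain, heavy dew) ≈ 0.2299

Enumerate both values of sprinkler running and weight by the priors:
  P(wet lawn | ¬overnight rain, heavy dew) = 0.37*0.88 + 0.81*0.12
        = 0.325600 + 0.097200 = 0.422800
Configurations with sprinkler running contribute 0.097200, so
  P(sprinkler running | wet lawn, ¬overnight rain, heavy dew) = 0.097200 / 0.422800 ≈ 0.2299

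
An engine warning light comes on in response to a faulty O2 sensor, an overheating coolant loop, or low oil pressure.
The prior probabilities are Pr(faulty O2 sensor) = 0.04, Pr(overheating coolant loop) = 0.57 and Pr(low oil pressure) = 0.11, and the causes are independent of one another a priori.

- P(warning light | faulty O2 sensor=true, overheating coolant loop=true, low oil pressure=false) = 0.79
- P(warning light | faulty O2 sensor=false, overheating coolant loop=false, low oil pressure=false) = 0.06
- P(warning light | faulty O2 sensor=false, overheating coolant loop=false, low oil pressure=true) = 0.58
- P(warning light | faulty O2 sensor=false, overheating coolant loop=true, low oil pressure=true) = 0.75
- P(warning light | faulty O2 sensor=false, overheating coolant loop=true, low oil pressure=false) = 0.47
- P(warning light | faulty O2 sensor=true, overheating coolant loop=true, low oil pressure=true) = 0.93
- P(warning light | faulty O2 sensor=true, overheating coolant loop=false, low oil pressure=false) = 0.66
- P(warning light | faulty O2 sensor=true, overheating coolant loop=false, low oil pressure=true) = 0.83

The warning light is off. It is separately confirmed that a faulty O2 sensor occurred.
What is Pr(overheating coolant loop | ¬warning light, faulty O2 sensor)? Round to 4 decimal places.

Pr(overheating coolant loop | ¬warning light, faulty O2 sensor) ≈ 0.4453

By total probability over the 4 (overheating coolant loop, low oil pressure) configurations:
  P(¬warning light | faulty O2 sensor) = 0.34×0.43×0.89 + 0.17×0.43×0.11 + 0.21×0.57×0.89 + 0.07×0.57×0.11
        = 0.130118 + 0.008041 + 0.106533 + 0.004389 = 0.249081
Keeping only the overheating coolant loop-present terms gives 0.110922, so
  P(overheating coolant loop | ¬warning light, faulty O2 sensor) = 0.110922 / 0.249081 ≈ 0.4453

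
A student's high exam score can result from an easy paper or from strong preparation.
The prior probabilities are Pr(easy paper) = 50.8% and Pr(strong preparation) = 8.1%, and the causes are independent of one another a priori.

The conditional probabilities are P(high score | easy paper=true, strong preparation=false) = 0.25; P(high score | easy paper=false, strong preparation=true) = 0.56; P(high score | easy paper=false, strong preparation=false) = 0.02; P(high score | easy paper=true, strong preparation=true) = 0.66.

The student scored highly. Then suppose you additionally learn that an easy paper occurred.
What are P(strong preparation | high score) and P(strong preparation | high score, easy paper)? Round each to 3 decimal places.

Enumerate the 4 (easy paper, strong preparation) configurations and weight by the priors:
  P(high score) = 0.02·0.492·0.919 + 0.56·0.492·0.081 + 0.25·0.508·0.919 + 0.66·0.508·0.081
        = 0.009043 + 0.022317 + 0.116713 + 0.027158 = 0.175231
The terms with strong preparation present sum to 0.049475, so
  P(strong preparation | high score) = 0.049475 / 0.175231 ≈ 0.282

Now also conditioning on easy paper=true:
Numerator (weight on configurations with strong preparation): 0.66×0.081 = 0.053460
Denominator P(high score | easy paper): 0.25×0.919 + 0.66×0.081 = 0.283210
P(strong preparation | high score, easy paper) = 0.053460/0.283210 ≈ 0.189
This is intercausal reasoning (explaining away): once easy paper accounts for the high score, strong preparation becomes less likely.

P(strong preparation | high score) ≈ 0.282; P(strong preparation | high score, easy paper) ≈ 0.189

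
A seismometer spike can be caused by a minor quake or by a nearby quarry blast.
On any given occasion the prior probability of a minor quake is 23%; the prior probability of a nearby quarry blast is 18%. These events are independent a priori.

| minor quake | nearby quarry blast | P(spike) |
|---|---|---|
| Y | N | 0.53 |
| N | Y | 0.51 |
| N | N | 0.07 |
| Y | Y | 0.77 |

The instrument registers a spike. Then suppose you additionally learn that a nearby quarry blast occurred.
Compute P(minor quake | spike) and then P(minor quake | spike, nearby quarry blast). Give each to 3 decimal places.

P(spike) = 0.07*0.77*0.82 + 0.51*0.77*0.18 + 0.53*0.23*0.82 + 0.77*0.23*0.18 = 0.044198 + 0.070686 + 0.099958 + 0.031878 = 0.246720
Restricting to configurations with minor quake present: 0.099958 + 0.031878 = 0.131836.
So P(minor quake | spike) = 0.131836/0.246720 ≈ 0.534.

Now also conditioning on nearby quarry blast=true:
P(spike | nearby quarry blast) = 0.51·0.77 + 0.77·0.23 = 0.392700 + 0.177100 = 0.569800
Of this, 0.177100 comes from 0.77·0.23 (the minor quake=true cases).
P(minor quake | spike, nearby quarry blast) = 0.177100 / 0.569800 ≈ 0.311
Conditioning on nearby quarry blast lowers the posterior on minor quake: the classic explaining-away effect in a common-effect structure.

P(minor quake | spike) ≈ 0.534; P(minor quake | spike, nearby quarry blast) ≈ 0.311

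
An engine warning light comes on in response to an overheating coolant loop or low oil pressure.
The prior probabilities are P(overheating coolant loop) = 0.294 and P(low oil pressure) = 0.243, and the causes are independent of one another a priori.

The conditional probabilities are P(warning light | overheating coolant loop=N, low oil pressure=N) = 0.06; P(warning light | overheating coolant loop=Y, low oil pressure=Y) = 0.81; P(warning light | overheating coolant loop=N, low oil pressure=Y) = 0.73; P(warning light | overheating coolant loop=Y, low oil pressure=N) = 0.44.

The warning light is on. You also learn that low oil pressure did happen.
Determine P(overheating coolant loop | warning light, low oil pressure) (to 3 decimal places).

P(overheating coolant loop | warning light, low oil pressure) ≈ 0.316

Enumerate both values of overheating coolant loop and weight by the priors:
  P(warning light | low oil pressure) = 0.73·0.706 + 0.81·0.294
        = 0.515380 + 0.238140 = 0.753520
The terms with overheating coolant loop present sum to 0.238140, so
  P(overheating coolant loop | warning light, low oil pressure) = 0.238140 / 0.753520 ≈ 0.316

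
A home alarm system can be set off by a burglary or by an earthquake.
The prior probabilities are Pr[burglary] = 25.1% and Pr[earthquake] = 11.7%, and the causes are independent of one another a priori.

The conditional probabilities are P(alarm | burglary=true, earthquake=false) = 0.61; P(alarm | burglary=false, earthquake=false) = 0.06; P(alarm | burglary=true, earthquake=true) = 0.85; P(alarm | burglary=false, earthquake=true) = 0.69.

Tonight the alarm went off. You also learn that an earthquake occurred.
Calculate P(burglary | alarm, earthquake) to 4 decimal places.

Enumerate both values of burglary and weight by the priors:
  P(alarm | earthquake) = 0.69×0.749 + 0.85×0.251
        = 0.516810 + 0.213350 = 0.730160
Keeping only the burglary-present terms gives 0.213350, so
  P(burglary | alarm, earthquake) = 0.213350 / 0.730160 ≈ 0.2922

P(burglary | alarm, earthquake) ≈ 0.2922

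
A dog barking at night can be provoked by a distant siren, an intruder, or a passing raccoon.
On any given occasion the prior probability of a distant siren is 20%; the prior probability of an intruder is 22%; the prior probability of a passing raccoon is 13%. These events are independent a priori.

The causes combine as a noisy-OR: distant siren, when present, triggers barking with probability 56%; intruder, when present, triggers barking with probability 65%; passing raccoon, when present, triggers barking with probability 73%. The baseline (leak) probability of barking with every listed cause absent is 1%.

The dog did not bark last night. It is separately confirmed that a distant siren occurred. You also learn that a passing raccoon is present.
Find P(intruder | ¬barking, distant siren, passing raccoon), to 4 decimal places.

P(intruder | ¬barking, distant siren, passing raccoon) ≈ 0.0898

Under noisy-OR, P(barking | causes) = 1 − (1−0.01)·∏(1−qᵢ) over the active causes.
Numerator (weight on configurations with intruder): 0.041164*0.22 = 0.009056
The normalizing constant is 0.117612*0.78 + 0.041164*0.22 = 0.100793
P(intruder | ¬barking, distant siren, passing raccoon) = 0.009056/0.100793 ≈ 0.0898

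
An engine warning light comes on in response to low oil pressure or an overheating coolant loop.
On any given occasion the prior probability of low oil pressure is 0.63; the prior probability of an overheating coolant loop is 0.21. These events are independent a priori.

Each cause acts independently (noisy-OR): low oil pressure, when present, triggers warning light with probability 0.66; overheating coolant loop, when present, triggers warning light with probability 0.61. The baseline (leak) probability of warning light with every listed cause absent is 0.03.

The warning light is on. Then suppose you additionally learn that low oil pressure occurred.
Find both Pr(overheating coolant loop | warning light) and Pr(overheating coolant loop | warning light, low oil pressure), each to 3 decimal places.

Pr(overheating coolant loop | warning light) ≈ 0.323; Pr(overheating coolant loop | warning light, low oil pressure) ≈ 0.257

Under noisy-OR, P(warning light | causes) = 1 − (1−0.03)·∏(1−qᵢ) over the active causes.
Enumerate the 4 (low oil pressure, overheating coolant loop) configurations and weight by the priors:
  P(warning light) = 0.03·0.37·0.79 + 0.6217·0.37·0.21 + 0.6702·0.63·0.79 + 0.871378·0.63·0.21
        = 0.008769 + 0.048306 + 0.333559 + 0.115283 = 0.505917
The terms with overheating coolant loop present sum to 0.163589, so
  P(overheating coolant loop | warning light) = 0.163589 / 0.505917 ≈ 0.323

Now also conditioning on low oil pressure=true:
Weight on overheating coolant loop=true, given the evidence: 0.871378*0.21 = 0.182989
Denominator P(warning light | low oil pressure): 0.6702*0.79 + 0.871378*0.21 = 0.712447
Posterior = 0.182989 / 0.712447 ≈ 0.257
This is intercausal reasoning (explaining away): once low oil pressure accounts for the warning light, overheating coolant loop becomes less likely.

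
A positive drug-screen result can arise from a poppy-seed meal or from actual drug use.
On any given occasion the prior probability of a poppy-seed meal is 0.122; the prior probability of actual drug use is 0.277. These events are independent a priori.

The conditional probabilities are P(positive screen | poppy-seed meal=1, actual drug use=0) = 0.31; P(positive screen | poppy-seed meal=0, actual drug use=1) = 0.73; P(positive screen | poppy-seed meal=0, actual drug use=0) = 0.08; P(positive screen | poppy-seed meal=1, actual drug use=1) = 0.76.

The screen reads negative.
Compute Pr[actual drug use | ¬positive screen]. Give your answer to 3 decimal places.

Enumerate the 4 (poppy-seed meal, actual drug use) configurations and weight by the priors:
  P(¬positive screen) = 0.92*0.878*0.723 + 0.27*0.878*0.277 + 0.69*0.122*0.723 + 0.24*0.122*0.277
        = 0.584010 + 0.065666 + 0.060862 + 0.008111 = 0.718649
Configurations with actual drug use contribute 0.073777, so
  P(actual drug use | ¬positive screen) = 0.073777 / 0.718649 ≈ 0.103

Pr[actual drug use | ¬positive screen] ≈ 0.103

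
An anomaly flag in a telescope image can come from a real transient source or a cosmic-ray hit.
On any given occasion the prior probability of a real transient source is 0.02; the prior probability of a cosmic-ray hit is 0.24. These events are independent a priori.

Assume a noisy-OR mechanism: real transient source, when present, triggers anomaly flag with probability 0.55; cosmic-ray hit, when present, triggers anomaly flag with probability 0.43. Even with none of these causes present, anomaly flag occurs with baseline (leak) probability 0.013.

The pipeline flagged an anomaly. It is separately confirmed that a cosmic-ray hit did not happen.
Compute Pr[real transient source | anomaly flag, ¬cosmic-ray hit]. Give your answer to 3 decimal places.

Pr[real transient source | anomaly flag, ¬cosmic-ray hit] ≈ 0.466

Under noisy-OR, P(anomaly flag | causes) = 1 − (1−0.013)·∏(1−qᵢ) over the active causes.
By total probability over both values of real transient source:
  P(anomaly flag | ¬cosmic-ray hit) = 0.013×0.98 + 0.55585×0.02
        = 0.012740 + 0.011117 = 0.023857
Keeping only the real transient source-present terms gives 0.011117, so
  P(real transient source | anomaly flag, ¬cosmic-ray hit) = 0.011117 / 0.023857 ≈ 0.466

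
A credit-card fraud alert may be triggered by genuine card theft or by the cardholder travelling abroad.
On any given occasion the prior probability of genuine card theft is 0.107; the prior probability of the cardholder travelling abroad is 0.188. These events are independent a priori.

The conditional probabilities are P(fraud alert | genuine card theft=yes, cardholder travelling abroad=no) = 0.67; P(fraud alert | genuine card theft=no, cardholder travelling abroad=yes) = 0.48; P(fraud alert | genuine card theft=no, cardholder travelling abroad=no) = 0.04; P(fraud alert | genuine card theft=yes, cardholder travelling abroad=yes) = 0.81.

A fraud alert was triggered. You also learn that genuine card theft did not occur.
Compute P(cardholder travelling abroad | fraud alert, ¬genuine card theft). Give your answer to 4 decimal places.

By total probability over both values of cardholder travelling abroad:
  P(fraud alert | ¬genuine card theft) = 0.04*0.812 + 0.48*0.188
        = 0.032480 + 0.090240 = 0.122720
The terms with cardholder travelling abroad present sum to 0.090240, so
  P(cardholder travelling abroad | fraud alert, ¬genuine card theft) = 0.090240 / 0.122720 ≈ 0.7353

P(cardholder travelling abroad | fraud alert, ¬genuine card theft) ≈ 0.7353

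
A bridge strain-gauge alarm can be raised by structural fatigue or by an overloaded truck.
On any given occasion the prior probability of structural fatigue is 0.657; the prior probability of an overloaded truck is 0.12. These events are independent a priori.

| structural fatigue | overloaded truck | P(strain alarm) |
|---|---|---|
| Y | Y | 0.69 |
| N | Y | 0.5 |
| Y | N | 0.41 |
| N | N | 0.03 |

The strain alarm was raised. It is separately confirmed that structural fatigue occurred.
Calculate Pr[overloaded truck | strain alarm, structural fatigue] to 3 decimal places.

Pr[overloaded truck | strain alarm, structural fatigue] ≈ 0.187

By total probability over both values of overloaded truck:
  P(strain alarm | structural fatigue) = 0.41×0.88 + 0.69×0.12
        = 0.360800 + 0.082800 = 0.443600
Configurations with overloaded truck contribute 0.082800, so
  P(overloaded truck | strain alarm, structural fatigue) = 0.082800 / 0.443600 ≈ 0.187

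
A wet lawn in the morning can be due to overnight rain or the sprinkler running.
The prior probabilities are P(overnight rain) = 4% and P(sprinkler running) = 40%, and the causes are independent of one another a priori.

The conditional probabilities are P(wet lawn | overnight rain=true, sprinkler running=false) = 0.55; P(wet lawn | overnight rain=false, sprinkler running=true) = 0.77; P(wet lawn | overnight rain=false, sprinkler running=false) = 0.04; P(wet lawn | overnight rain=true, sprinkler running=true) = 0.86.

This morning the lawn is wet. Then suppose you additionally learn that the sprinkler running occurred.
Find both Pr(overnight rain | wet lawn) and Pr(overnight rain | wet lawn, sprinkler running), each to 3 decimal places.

Pr(overnight rain | wet lawn) ≈ 0.078; Pr(overnight rain | wet lawn, sprinkler running) ≈ 0.044

Numerator (weight on configurations with overnight rain): 0.013200 + 0.013760 = 0.026960
Denominator P(wet lawn): 0.04×0.96×0.6 + 0.77×0.96×0.4 + 0.55×0.04×0.6 + 0.86×0.04×0.4 = 0.345680
P(overnight rain | wet lawn) = 0.026960/0.345680 ≈ 0.078

Now also conditioning on sprinkler running=true:
P(wet lawn | sprinkler running) = 0.77*0.96 + 0.86*0.04 = 0.739200 + 0.034400 = 0.773600
The overnight rain-present share is 0.86*0.04 = 0.034400.
Hence the posterior is 0.034400/0.773600 ≈ 0.044.
This is intercausal reasoning (explaining away): once sprinkler running accounts for the wet lawn, overnight rain becomes less likely.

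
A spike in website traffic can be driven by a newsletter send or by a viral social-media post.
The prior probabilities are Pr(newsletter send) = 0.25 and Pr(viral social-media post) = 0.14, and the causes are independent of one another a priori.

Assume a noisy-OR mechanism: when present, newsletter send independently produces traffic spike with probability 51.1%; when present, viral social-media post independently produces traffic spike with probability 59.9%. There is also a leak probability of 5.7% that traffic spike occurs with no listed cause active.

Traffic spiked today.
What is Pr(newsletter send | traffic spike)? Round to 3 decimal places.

Pr(newsletter send | traffic spike) ≈ 0.586

Under noisy-OR, P(traffic spike | causes) = 1 − (1−0.057)·∏(1−qᵢ) over the active causes.
Weight on newsletter send=true, given the evidence: 0.115858 + 0.028528 = 0.144386
The normalizing constant is 0.057×0.75×0.86 + 0.621857×0.75×0.14 + 0.538873×0.25×0.86 + 0.815088×0.25×0.14 = 0.246446
P(newsletter send | traffic spike) = 0.144386/0.246446 ≈ 0.586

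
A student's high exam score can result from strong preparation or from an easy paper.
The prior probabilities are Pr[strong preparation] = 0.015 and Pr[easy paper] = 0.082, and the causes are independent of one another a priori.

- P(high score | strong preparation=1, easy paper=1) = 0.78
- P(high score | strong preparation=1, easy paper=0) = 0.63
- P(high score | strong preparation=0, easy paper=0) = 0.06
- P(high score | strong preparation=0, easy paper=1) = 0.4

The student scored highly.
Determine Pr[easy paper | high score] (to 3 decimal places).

Enumerate the 4 (strong preparation, easy paper) configurations and weight by the priors:
  P(high score) = 0.06·0.985·0.918 + 0.4·0.985·0.082 + 0.63·0.015·0.918 + 0.78·0.015·0.082
        = 0.054254 + 0.032308 + 0.008675 + 0.000959 = 0.096196
The terms with easy paper present sum to 0.033267, so
  P(easy paper | high score) = 0.033267 / 0.096196 ≈ 0.346

Pr[easy paper | high score] ≈ 0.346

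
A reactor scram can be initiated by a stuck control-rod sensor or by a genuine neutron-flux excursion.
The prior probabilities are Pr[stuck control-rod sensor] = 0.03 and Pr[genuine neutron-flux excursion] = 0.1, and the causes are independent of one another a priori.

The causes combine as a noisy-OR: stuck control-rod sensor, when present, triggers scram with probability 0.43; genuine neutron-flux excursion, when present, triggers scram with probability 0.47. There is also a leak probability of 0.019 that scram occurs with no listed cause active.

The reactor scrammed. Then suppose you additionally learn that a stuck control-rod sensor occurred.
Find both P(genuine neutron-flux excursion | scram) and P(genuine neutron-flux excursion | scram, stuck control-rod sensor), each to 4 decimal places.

P(genuine neutron-flux excursion | scram) ≈ 0.6308; P(genuine neutron-flux excursion | scram, stuck control-rod sensor) ≈ 0.1506

Under noisy-OR, P(scram | causes) = 1 − (1−0.019)·∏(1−qᵢ) over the active causes.
Numerator (weight on configurations with genuine neutron-flux excursion): 0.046567 + 0.002111 = 0.048678
Normalizer over all consistent configurations: 0.019×0.97×0.9 + 0.48007×0.97×0.1 + 0.44083×0.03×0.9 + 0.70364×0.03×0.1 = 0.077167
P(genuine neutron-flux excursion | scram) = 0.048678/0.077167 ≈ 0.6308

Now also conditioning on stuck control-rod sensor=true:
Numerator (weight on configurations with genuine neutron-flux excursion): 0.70364*0.1 = 0.070364
Normalizer over all consistent configurations: 0.44083*0.9 + 0.70364*0.1 = 0.467111
P(genuine neutron-flux excursion | scram, stuck control-rod sensor) = 0.070364/0.467111 ≈ 0.1506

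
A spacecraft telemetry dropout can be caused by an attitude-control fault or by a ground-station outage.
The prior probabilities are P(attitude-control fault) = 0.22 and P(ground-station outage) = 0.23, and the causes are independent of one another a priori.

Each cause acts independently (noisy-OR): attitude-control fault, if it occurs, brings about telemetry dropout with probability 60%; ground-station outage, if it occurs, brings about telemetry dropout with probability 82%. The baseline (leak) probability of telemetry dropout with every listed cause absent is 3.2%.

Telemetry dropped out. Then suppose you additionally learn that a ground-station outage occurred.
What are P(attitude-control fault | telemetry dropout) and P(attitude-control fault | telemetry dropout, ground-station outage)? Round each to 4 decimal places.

P(attitude-control fault | telemetry dropout) ≈ 0.4741; P(attitude-control fault | telemetry dropout, ground-station outage) ≈ 0.2411

Under noisy-OR, P(telemetry dropout | causes) = 1 − (1−0.032)·∏(1−qᵢ) over the active causes.
P(telemetry dropout) = 0.032·0.78·0.77 + 0.82576·0.78·0.23 + 0.6128·0.22·0.77 + 0.930304·0.22·0.23 = 0.019219 + 0.148141 + 0.103808 + 0.047073 = 0.318241
Of this, 0.150881 comes from 0.103808 + 0.047073 (the attitude-control fault=true cases).
P(attitude-control fault | telemetry dropout) = 0.150881 / 0.318241 ≈ 0.4741

Now condition on the additional information:
P(telemetry dropout | ground-station outage) = 0.82576×0.78 + 0.930304×0.22 = 0.644093 + 0.204667 = 0.848760
The attitude-control fault-present share is 0.930304×0.22 = 0.204667.
Hence the posterior is 0.204667/0.848760 ≈ 0.2411.
Conditioning on ground-station outage lowers the posterior on attitude-control fault: the classic explaining-away effect in a common-effect structure.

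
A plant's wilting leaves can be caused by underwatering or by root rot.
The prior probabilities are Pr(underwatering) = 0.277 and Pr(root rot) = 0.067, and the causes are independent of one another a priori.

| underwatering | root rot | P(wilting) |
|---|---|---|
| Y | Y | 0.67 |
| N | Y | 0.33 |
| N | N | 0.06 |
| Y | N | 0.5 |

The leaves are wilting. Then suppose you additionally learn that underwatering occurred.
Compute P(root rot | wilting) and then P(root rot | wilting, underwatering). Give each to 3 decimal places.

Numerator (weight on configurations with root rot): 0.015986 + 0.012435 = 0.028421
The normalizing constant is 0.06·0.723·0.933 + 0.33·0.723·0.067 + 0.5·0.277·0.933 + 0.67·0.277·0.067 = 0.198116
P(root rot | wilting) = 0.028421/0.198116 ≈ 0.143

With the extra evidence:
Sum P(wilting|·) weighted by the priors over both values of root rot:
  P(wilting | underwatering) = 0.5*0.933 + 0.67*0.067
        = 0.466500 + 0.044890 = 0.511390
The terms with root rot present sum to 0.044890, so
  P(root rot | wilting, underwatering) = 0.044890 / 0.511390 ≈ 0.088

P(root rot | wilting) ≈ 0.143; P(root rot | wilting, underwatering) ≈ 0.088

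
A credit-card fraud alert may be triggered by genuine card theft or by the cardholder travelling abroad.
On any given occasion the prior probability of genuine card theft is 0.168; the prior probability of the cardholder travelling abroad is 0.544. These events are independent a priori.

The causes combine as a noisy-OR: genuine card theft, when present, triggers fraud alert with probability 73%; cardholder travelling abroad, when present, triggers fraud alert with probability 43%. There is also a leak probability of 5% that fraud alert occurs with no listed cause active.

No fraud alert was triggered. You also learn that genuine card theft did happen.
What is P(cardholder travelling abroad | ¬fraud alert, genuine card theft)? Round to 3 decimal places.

Under noisy-OR, P(fraud alert | causes) = 1 − (1−0.05)·∏(1−qᵢ) over the active causes.
P(¬fraud alert | genuine card theft) = 0.2565*0.456 + 0.146205*0.544 = 0.116964 + 0.079536 = 0.196500
The cardholder travelling abroad-present share is 0.146205*0.544 = 0.079536.
P(cardholder travelling abroad | ¬fraud alert, genuine card theft) = 0.079536 / 0.196500 ≈ 0.405

P(cardholder travelling abroad | ¬fraud alert, genuine card theft) ≈ 0.405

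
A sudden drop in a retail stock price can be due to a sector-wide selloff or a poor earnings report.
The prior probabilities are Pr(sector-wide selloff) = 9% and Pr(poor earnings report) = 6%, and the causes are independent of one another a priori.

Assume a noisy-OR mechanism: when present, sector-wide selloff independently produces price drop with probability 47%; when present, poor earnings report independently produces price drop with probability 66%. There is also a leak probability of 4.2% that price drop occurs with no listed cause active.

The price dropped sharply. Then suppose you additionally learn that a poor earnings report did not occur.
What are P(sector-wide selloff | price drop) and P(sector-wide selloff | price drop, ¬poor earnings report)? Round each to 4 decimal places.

Under noisy-OR, P(price drop | causes) = 1 − (1−0.042)·∏(1−qᵢ) over the active causes.
Numerator (weight on configurations with sector-wide selloff): 0.041645 + 0.004468 = 0.046113
Normalizer over all consistent configurations: 0.042·0.91·0.94 + 0.67428·0.91·0.06 + 0.49226·0.09·0.94 + 0.827368·0.09·0.06 = 0.118856
Posterior = 0.046113 / 0.118856 ≈ 0.3880

Now also conditioning on poor earnings report≠true:
Sum P(price drop|·) weighted by the priors over both values of sector-wide selloff:
  P(price drop | ¬poor earnings report) = 0.042*0.91 + 0.49226*0.09
        = 0.038220 + 0.044303 = 0.082523
Keeping only the sector-wide selloff-present terms gives 0.044303, so
  P(sector-wide selloff | price drop, ¬poor earnings report) = 0.044303 / 0.082523 ≈ 0.5369
Ruling out poor earnings report raises the posterior on sector-wide selloff — the flip side of explaining away.

P(sector-wide selloff | price drop) ≈ 0.3880; P(sector-wide selloff | price drop, ¬poor earnings report) ≈ 0.5369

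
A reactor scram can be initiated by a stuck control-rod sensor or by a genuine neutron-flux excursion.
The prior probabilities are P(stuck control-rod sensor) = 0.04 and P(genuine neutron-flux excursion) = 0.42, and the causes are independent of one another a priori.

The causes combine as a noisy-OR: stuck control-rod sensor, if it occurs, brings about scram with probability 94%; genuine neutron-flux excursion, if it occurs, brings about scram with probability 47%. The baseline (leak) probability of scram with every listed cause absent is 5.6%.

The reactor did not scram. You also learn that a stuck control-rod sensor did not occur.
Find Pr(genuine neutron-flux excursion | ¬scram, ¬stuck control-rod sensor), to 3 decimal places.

Pr(genuine neutron-flux excursion | ¬scram, ¬stuck control-rod sensor) ≈ 0.277

Under noisy-OR, P(scram | causes) = 1 − (1−0.056)·∏(1−qᵢ) over the active causes.
Weight on genuine neutron-flux excursion=true, given the evidence: 0.50032×0.42 = 0.210134
Denominator P(¬scram | ¬stuck control-rod sensor): 0.944×0.58 + 0.50032×0.42 = 0.757654
Posterior = 0.210134 / 0.757654 ≈ 0.277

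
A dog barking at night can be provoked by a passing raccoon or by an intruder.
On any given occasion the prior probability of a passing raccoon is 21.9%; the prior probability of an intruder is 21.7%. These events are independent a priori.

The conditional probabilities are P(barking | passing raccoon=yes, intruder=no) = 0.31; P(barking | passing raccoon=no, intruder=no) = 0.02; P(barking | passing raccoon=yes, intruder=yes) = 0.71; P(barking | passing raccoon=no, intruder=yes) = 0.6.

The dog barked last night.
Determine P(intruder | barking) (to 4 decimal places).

Sum P(barking|·) weighted by the priors over the 4 (passing raccoon, intruder) configurations:
  P(barking) = 0.02·0.781·0.783 + 0.6·0.781·0.217 + 0.31·0.219·0.783 + 0.71·0.219·0.217
        = 0.012230 + 0.101686 + 0.053158 + 0.033741 = 0.200815
The terms with intruder present sum to 0.135427, so
  P(intruder | barking) = 0.135427 / 0.200815 ≈ 0.6744

P(intruder | barking) ≈ 0.6744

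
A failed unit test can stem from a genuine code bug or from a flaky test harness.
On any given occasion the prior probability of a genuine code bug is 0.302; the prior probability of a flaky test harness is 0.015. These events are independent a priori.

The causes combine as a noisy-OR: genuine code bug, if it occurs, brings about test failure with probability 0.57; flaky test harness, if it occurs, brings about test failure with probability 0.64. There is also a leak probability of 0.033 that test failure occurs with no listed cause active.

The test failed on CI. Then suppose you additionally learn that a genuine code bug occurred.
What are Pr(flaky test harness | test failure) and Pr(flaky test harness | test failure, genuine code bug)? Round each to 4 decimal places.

Pr(flaky test harness | test failure) ≈ 0.0515; Pr(flaky test harness | test failure, genuine code bug) ≈ 0.0217

Under noisy-OR, P(test failure | causes) = 1 − (1−0.033)·∏(1−qᵢ) over the active causes.
By total probability over the 4 (genuine code bug, flaky test harness) configurations:
  P(test failure) = 0.033·0.698·0.985 + 0.65188·0.698·0.015 + 0.58419·0.302·0.985 + 0.850308·0.302·0.015
        = 0.022688 + 0.006825 + 0.173779 + 0.003852 = 0.207144
Configurations with flaky test harness contribute 0.010677, so
  P(flaky test harness | test failure) = 0.010677 / 0.207144 ≈ 0.0515

Now condition on the additional information:
For the numerator, keep only flaky test harness=true terms: 0.850308*0.015 = 0.012755
The normalizing constant is 0.58419*0.985 + 0.850308*0.015 = 0.588182
P(flaky test harness | test failure, genuine code bug) = 0.012755/0.588182 ≈ 0.0217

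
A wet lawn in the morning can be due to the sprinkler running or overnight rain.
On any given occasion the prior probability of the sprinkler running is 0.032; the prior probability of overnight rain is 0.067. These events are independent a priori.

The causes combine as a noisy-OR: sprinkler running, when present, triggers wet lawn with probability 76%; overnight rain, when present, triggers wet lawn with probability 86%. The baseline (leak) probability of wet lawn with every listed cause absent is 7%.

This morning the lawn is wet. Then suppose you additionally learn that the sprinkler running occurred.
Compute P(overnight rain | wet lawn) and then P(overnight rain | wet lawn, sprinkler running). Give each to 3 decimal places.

Under noisy-OR, P(wet lawn | causes) = 1 − (1−0.07)·∏(1−qᵢ) over the active causes.
P(wet lawn) = 0.07×0.968×0.933 + 0.8698×0.968×0.067 + 0.7768×0.032×0.933 + 0.968752×0.032×0.067 = 0.063220 + 0.056412 + 0.023192 + 0.002077 = 0.144901
Of this, 0.058489 comes from 0.056412 + 0.002077 (the overnight rain=true cases).
So P(overnight rain | wet lawn) = 0.058489/0.144901 ≈ 0.404.

With the extra evidence:
Numerator (weight on configurations with overnight rain): 0.968752×0.067 = 0.064906
Normalizer over all consistent configurations: 0.7768×0.933 + 0.968752×0.067 = 0.789660
Posterior = 0.064906 / 0.789660 ≈ 0.082
The drop from 0.404 to 0.082 is the explaining-away (discounting) effect.

P(overnight rain | wet lawn) ≈ 0.404; P(overnight rain | wet lawn, sprinkler running) ≈ 0.082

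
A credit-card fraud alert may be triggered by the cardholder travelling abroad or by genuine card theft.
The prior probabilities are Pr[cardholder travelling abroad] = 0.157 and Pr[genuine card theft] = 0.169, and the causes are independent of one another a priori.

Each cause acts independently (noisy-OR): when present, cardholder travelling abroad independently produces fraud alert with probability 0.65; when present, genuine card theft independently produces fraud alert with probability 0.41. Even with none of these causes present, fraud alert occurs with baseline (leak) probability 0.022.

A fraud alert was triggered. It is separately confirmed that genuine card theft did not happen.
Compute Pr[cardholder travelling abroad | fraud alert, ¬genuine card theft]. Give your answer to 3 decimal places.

Under noisy-OR, P(fraud alert | causes) = 1 − (1−0.022)·∏(1−qᵢ) over the active causes.
By total probability over both values of cardholder travelling abroad:
  P(fraud alert | ¬genuine card theft) = 0.022*0.843 + 0.6577*0.157
        = 0.018546 + 0.103259 = 0.121805
The terms with cardholder travelling abroad present sum to 0.103259, so
  P(cardholder travelling abroad | fraud alert, ¬genuine card theft) = 0.103259 / 0.121805 ≈ 0.848

Pr[cardholder travelling abroad | fraud alert, ¬genuine card theft] ≈ 0.848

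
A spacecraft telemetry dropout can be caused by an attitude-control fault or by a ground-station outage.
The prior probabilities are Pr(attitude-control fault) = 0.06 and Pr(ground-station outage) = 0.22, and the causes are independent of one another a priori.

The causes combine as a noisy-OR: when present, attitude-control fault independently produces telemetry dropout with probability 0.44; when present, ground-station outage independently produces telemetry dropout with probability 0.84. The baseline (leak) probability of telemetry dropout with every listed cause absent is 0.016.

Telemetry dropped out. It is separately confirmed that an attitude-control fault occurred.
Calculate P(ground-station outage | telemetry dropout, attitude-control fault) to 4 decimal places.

Under noisy-OR, P(telemetry dropout | causes) = 1 − (1−0.016)·∏(1−qᵢ) over the active causes.
By total probability over both values of ground-station outage:
  P(telemetry dropout | attitude-control fault) = 0.44896*0.78 + 0.911834*0.22
        = 0.350189 + 0.200603 = 0.550792
The terms with ground-station outage present sum to 0.200603, so
  P(ground-station outage | telemetry dropout, attitude-control fault) = 0.200603 / 0.550792 ≈ 0.3642

P(ground-station outage | telemetry dropout, attitude-control fault) ≈ 0.3642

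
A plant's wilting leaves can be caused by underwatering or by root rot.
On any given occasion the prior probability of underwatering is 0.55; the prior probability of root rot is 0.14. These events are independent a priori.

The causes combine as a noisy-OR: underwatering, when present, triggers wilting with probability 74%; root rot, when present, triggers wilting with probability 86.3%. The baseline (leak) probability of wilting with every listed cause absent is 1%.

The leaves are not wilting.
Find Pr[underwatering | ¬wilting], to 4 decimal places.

Under noisy-OR, P(wilting | causes) = 1 − (1−0.01)·∏(1−qᵢ) over the active causes.
Enumerate the 4 (underwatering, root rot) configurations and weight by the priors:
  P(¬wilting) = 0.99*0.45*0.86 + 0.13563*0.45*0.14 + 0.2574*0.55*0.86 + 0.035264*0.55*0.14
        = 0.383130 + 0.008545 + 0.121750 + 0.002715 = 0.516140
The terms with underwatering present sum to 0.124465, so
  P(underwatering | ¬wilting) = 0.124465 / 0.516140 ≈ 0.2411

Pr[underwatering | ¬wilting] ≈ 0.2411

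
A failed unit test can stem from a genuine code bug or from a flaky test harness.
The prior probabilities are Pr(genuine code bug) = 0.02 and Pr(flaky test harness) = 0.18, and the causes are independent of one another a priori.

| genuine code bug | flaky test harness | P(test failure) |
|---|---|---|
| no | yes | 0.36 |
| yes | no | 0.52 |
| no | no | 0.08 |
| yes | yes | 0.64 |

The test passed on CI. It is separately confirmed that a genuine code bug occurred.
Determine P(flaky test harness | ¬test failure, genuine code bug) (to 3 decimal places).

P(¬test failure | genuine code bug) = 0.48*0.82 + 0.36*0.18 = 0.393600 + 0.064800 = 0.458400
Restricting to configurations with flaky test harness present: 0.36*0.18 = 0.064800.
So P(flaky test harness | ¬test failure, genuine code bug) = 0.064800/0.458400 ≈ 0.141.

P(flaky test harness | ¬test failure, genuine code bug) ≈ 0.141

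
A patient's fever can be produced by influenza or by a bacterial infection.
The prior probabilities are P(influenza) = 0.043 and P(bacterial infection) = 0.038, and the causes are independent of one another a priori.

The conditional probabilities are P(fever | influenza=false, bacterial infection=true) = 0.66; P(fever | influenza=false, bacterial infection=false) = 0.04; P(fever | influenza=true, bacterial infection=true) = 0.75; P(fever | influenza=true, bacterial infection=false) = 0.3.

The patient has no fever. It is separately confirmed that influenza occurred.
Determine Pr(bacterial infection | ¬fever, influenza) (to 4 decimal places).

Pr(bacterial infection | ¬fever, influenza) ≈ 0.0139

Numerator (weight on configurations with bacterial infection): 0.25*0.038 = 0.009500
Normalizer over all consistent configurations: 0.7*0.962 + 0.25*0.038 = 0.682900
P(bacterial infection | ¬fever, influenza) = 0.009500/0.682900 ≈ 0.0139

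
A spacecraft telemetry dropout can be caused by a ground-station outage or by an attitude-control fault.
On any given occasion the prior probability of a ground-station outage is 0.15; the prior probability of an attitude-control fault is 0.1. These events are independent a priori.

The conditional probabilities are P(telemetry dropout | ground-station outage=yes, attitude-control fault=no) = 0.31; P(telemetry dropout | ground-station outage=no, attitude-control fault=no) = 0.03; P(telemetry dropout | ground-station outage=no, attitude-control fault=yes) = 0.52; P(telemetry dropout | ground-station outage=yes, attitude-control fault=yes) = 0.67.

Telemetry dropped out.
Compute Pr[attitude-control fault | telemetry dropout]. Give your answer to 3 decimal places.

Pr[attitude-control fault | telemetry dropout] ≈ 0.456

Weight on attitude-control fault=true, given the evidence: 0.044200 + 0.010050 = 0.054250
The normalizing constant is 0.03*0.85*0.9 + 0.52*0.85*0.1 + 0.31*0.15*0.9 + 0.67*0.15*0.1 = 0.119050
Posterior = 0.054250 / 0.119050 ≈ 0.456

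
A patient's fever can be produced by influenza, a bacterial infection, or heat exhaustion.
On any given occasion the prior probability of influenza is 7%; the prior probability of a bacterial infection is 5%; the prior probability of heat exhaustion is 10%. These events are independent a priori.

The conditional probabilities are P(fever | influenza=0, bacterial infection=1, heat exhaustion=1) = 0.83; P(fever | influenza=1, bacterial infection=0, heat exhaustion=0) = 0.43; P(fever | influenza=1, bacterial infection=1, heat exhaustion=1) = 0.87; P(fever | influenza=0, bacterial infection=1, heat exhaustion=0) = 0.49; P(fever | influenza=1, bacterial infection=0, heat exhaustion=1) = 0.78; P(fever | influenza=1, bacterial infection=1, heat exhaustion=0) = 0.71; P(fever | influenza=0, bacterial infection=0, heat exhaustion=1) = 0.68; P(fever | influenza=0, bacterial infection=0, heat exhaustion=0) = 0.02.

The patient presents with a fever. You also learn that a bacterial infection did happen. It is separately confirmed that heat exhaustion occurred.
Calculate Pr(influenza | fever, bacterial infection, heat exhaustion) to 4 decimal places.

Pr(influenza | fever, bacterial infection, heat exhaustion) ≈ 0.0731

Sum P(fever|·) weighted by the priors over both values of influenza:
  P(fever | bacterial infection, heat exhaustion) = 0.83×0.93 + 0.87×0.07
        = 0.771900 + 0.060900 = 0.832800
Keeping only the influenza-present terms gives 0.060900, so
  P(influenza | fever, bacterial infection, heat exhaustion) = 0.060900 / 0.832800 ≈ 0.0731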